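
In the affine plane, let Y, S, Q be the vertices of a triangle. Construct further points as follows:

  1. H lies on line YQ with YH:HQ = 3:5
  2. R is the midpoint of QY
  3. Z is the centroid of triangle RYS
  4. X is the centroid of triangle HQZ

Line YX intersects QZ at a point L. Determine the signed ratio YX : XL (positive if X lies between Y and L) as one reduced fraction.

Work in coordinates with Y = (0, 0), S = (1, 0), Q = (0, 1).
1. H lies on line YQ with YH:HQ = 3:5 ⇒ H = (0, 3/8)
2. R is the midpoint of QY ⇒ R = (0, 1/2)
3. Z is the centroid of triangle RYS ⇒ Z = (1/3, 1/6)
4. X is the centroid of triangle HQZ ⇒ X = (1/9, 37/72)
line YX meets QZ at L = (8/57, 37/57)
X = Y + t·(L−Y) with t = 19/24, so YX:XL = 19/24:5/24

YX:XL = 19/5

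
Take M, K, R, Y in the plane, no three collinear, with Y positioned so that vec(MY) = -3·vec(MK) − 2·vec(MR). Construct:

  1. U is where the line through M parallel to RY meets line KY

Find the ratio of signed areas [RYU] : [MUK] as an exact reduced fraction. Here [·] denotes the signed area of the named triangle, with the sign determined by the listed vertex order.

Set M = (0, 0), K = (1, 0), R = (0, 1), Y = (-3, -2); any affine frame gives the same invariant.
1. U is where the line through M parallel to RY meets line KY ⇒ U = (-1, -1)
2·[RYU] = 3, 2·[MUK] = 1
[RYU]:[MUK] = 3:1 = 3

[RYU]:[MUK] = 3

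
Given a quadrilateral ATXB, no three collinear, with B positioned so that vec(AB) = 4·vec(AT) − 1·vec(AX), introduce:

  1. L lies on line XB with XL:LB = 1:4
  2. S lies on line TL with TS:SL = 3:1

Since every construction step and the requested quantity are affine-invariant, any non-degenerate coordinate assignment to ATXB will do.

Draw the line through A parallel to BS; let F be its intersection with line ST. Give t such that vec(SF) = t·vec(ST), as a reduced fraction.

Assign A = (0, 0), T = (1, 0), X = (0, 1), B = (4, -1) — the answer is frame-independent, so this choice is without loss of generality.
1. L lies on line XB with XL:LB = 1:4 ⇒ L = (4/5, 3/5)
2. S lies on line TL with TS:SL = 3:1 ⇒ S = (17/20, 9/20)
through A parallel to BS: direction (-63/20, 29/20); meets ST at F = (189/160, -87/160)
F = S + t·(T−S) with t = 53/24

t = 53/24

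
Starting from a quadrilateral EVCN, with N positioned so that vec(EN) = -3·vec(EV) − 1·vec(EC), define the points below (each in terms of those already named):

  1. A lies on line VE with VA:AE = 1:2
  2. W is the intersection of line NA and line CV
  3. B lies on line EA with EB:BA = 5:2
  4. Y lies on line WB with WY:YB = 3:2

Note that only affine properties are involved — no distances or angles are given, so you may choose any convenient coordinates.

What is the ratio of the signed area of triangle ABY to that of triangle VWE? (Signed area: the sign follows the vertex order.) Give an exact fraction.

[ABY]:[VWE] = -8/105

Work in coordinates with E = (0, 0), V = (1, 0), C = (0, 1), N = (-3, -1).
1. A lies on line VE with VA:AE = 1:2 ⇒ A = (2/3, 0)
2. W is the intersection of line NA and line CV ⇒ W = (13/14, 1/14)
3. B lies on line EA with EB:BA = 5:2 ⇒ B = (10/21, 0)
4. Y lies on line WB with WY:YB = 3:2 ⇒ Y = (23/35, 1/35)
2·[ABY] = -4/735, 2·[VWE] = 1/14
[ABY]:[VWE] = -4/735:1/14 = -8/105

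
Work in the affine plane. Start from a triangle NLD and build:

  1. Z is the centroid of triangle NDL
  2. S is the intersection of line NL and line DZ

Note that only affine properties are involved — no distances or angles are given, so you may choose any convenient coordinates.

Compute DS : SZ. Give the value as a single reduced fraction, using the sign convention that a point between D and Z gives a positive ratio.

DS:SZ = -3

Choose coordinates N = (0, 0), L = (1, 0), D = (0, 1).
1. Z is the centroid of triangle NDL ⇒ Z = (1/3, 1/3)
2. S is the intersection of line NL and line DZ ⇒ S = (1/2, 0)
S = D + t·(Z−D) with t = 3/2, so DS:SZ = t:(1−t) = 3/2:-1/2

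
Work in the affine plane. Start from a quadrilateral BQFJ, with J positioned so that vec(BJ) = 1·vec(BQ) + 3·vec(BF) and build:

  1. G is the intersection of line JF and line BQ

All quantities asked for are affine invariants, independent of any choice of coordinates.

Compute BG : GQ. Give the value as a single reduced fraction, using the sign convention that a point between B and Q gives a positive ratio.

Work in coordinates with B = (0, 0), Q = (1, 0), F = (0, 1), J = (1, 3).
1. G is the intersection of line JF and line BQ ⇒ G = (-1/2, 0)
G = B + t·(Q−B) with t = -1/2, so BG:GQ = t:(1−t) = -1/2:3/2

BG:GQ = -1/3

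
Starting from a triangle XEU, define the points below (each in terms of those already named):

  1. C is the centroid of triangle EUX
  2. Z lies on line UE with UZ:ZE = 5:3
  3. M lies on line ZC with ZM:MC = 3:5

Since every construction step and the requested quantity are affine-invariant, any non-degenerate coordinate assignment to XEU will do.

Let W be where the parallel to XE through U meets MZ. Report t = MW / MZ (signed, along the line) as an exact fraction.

Set X = (0, 0), E = (1, 0), U = (0, 1); any affine frame gives the same invariant.
1. C is the centroid of triangle EUX ⇒ C = (1/3, 1/3)
2. Z lies on line UE with UZ:ZE = 5:3 ⇒ Z = (5/8, 3/8)
3. M lies on line ZC with ZM:MC = 3:5 ⇒ M = (33/64, 23/64)
through U parallel to XE: direction (1, 0); meets MZ at W = (5, 1)
W = M + t·(Z−M) with t = 41

t = 41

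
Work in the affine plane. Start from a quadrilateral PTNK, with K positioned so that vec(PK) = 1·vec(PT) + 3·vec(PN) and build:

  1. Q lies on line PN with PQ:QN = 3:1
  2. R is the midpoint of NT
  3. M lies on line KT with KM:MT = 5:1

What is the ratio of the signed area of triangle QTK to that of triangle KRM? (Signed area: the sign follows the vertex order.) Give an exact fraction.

Work in coordinates with P = (0, 0), T = (1, 0), N = (0, 1), K = (1, 3).
1. Q lies on line PN with PQ:QN = 3:1 ⇒ Q = (0, 3/4)
2. R is the midpoint of NT ⇒ R = (1/2, 1/2)
3. M lies on line KT with KM:MT = 5:1 ⇒ M = (1, 1/2)
2·[QTK] = 3, 2·[KRM] = 5/4
[QTK]:[KRM] = 3:5/4 = 12/5

[QTK]:[KRM] = 12/5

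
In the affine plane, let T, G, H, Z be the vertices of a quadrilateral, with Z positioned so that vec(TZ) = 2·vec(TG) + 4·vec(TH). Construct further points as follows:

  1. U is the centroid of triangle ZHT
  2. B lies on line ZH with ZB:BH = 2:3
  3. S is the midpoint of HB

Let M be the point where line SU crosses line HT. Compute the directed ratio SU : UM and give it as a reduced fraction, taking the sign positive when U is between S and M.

Set T = (0, 0), G = (1, 0), H = (0, 1), Z = (2, 4); any affine frame gives the same invariant.
1. U is the centroid of triangle ZHT ⇒ U = (2/3, 5/3)
2. B lies on line ZH with ZB:BH = 2:3 ⇒ B = (6/5, 14/5)
3. S is the midpoint of HB ⇒ S = (3/5, 19/10)
line SU meets HT at M = (0, 4)
U = S + t·(M−S) with t = -1/9, so SU:UM = -1/9:10/9

SU:UM = -1/10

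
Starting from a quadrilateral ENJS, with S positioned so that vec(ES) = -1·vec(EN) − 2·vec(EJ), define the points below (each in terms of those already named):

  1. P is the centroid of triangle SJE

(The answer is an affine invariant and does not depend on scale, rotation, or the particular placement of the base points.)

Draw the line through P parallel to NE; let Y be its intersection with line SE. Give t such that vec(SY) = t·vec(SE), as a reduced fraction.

Choose coordinates E = (0, 0), N = (1, 0), J = (0, 1), S = (-1, -2).
1. P is the centroid of triangle SJE ⇒ P = (-1/3, -1/3)
through P parallel to NE: direction (-1, 0); meets SE at Y = (-1/6, -1/3)
Y = S + t·(E−S) with t = 5/6

t = 5/6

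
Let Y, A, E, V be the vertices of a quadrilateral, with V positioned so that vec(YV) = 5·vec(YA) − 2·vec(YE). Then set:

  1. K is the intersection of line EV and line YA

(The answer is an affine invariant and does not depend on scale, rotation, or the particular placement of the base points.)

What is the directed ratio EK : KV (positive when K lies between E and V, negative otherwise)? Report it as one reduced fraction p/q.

EK:KV = 1/2

Choose coordinates Y = (0, 0), A = (1, 0), E = (0, 1), V = (5, -2).
1. K is the intersection of line EV and line YA ⇒ K = (5/3, 0)
K = E + t·(V−E) with t = 1/3, so EK:KV = t:(1−t) = 1/3:2/3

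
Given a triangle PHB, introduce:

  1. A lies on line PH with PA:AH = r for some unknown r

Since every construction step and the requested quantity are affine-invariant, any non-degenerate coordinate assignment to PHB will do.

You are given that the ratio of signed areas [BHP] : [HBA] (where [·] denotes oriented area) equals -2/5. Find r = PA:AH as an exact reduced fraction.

r = -3/5

Choose coordinates P = (0, 0), H = (1, 0), B = (0, 1).
1. With PA:AH = r, write λ = r/(r+1) so A = P + λ·(H−P); A is affine-linear in λ
Every point depending on A is an affine combination of A and λ-independent points, so each such coordinate is linear in λ; the λ² term in each signed area is a multiple of (H−P)×(H−P) = 0, so 2·[BHP] and 2·[HBA] are each linear in λ. Evaluating at λ=0 and λ=1:
  2·[BHP] = -1,   2·[HBA] = −λ + 1
So [BHP]:[HBA] = (-1) / (−λ + 1). Setting this equal to -2/5:
  -1 = -2/5·(−λ + 1)  ⇒  λ = -3/2
Then r = λ/(1−λ) = (-3/2)/(5/2) = -3/5. Check: with r = -3/5, A = (-3/2, 0) and [BHP]:[HBA] = -2/5 as required.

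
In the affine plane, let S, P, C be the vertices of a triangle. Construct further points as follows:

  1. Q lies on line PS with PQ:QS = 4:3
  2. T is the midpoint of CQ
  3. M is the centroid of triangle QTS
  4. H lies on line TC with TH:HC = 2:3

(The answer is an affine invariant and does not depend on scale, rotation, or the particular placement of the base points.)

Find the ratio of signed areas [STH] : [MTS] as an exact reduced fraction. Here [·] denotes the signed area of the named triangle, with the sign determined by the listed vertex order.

[STH]:[MTS] = 6/5

Assign S = (0, 0), P = (1, 0), C = (0, 1) — the answer is frame-independent, so this choice is without loss of generality.
1. Q lies on line PS with PQ:QS = 4:3 ⇒ Q = (3/7, 0)
2. T is the midpoint of CQ ⇒ T = (3/14, 1/2)
3. M is the centroid of triangle QTS ⇒ M = (3/14, 1/6)
4. H lies on line TC with TH:HC = 2:3 ⇒ H = (9/70, 7/10)
2·[STH] = 3/35, 2·[MTS] = 1/14
[STH]:[MTS] = 3/35:1/14 = 6/5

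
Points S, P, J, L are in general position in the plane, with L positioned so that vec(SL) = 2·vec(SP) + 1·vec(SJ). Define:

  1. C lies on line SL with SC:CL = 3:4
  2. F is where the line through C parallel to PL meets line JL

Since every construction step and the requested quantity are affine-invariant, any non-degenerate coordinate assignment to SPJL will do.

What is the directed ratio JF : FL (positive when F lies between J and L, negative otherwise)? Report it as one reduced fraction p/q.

JF:FL = 5/2

Choose coordinates S = (0, 0), P = (1, 0), J = (0, 1), L = (2, 1).
1. C lies on line SL with SC:CL = 3:4 ⇒ C = (6/7, 3/7)
2. F is where the line through C parallel to PL meets line JL ⇒ F = (10/7, 1)
F = J + t·(L−J) with t = 5/7, so JF:FL = t:(1−t) = 5/7:2/7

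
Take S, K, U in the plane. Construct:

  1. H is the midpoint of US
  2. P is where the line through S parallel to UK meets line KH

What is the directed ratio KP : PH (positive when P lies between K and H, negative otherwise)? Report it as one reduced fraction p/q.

KP:PH = -2

Choose coordinates S = (0, 0), K = (1, 0), U = (0, 1).
1. H is the midpoint of US ⇒ H = (0, 1/2)
2. P is where the line through S parallel to UK meets line KH ⇒ P = (-1, 1)
P = K + t·(H−K) with t = 2, so KP:PH = t:(1−t) = 2:-1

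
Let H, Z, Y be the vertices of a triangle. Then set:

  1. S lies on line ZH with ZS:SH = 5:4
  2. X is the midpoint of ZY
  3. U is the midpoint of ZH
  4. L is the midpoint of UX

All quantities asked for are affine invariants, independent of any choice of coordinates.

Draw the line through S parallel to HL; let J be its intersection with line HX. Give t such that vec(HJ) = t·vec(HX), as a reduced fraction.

t = -8/9

Work in coordinates with H = (0, 0), Z = (1, 0), Y = (0, 1).
1. S lies on line ZH with ZS:SH = 5:4 ⇒ S = (4/9, 0)
2. X is the midpoint of ZY ⇒ X = (1/2, 1/2)
3. U is the midpoint of ZH ⇒ U = (1/2, 0)
4. L is the midpoint of UX ⇒ L = (1/2, 1/4)
through S parallel to HL: direction (1/2, 1/4); meets HX at J = (-4/9, -4/9)
J = H + t·(X−H) with t = -8/9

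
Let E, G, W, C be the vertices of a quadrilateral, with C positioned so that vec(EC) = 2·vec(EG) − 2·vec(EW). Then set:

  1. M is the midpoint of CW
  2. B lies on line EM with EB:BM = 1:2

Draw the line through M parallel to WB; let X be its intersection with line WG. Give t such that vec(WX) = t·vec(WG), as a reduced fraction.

t = 4/5

Assign E = (0, 0), G = (1, 0), W = (0, 1), C = (2, -2) — the answer is frame-independent, so this choice is without loss of generality.
1. M is the midpoint of CW ⇒ M = (1, -1/2)
2. B lies on line EM with EB:BM = 1:2 ⇒ B = (1/3, -1/6)
through M parallel to WB: direction (1/3, -7/6); meets WG at X = (4/5, 1/5)
X = W + t·(G−W) with t = 4/5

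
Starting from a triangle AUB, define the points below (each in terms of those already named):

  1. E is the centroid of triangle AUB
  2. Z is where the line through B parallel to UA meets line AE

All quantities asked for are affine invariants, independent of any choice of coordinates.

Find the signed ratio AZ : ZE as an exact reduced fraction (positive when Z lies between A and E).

Choose coordinates A = (0, 0), U = (1, 0), B = (0, 1).
1. E is the centroid of triangle AUB ⇒ E = (1/3, 1/3)
2. Z is where the line through B parallel to UA meets line AE ⇒ Z = (1, 1)
Z = A + t·(E−A) with t = 3, so AZ:ZE = t:(1−t) = 3:-2

AZ:ZE = -3/2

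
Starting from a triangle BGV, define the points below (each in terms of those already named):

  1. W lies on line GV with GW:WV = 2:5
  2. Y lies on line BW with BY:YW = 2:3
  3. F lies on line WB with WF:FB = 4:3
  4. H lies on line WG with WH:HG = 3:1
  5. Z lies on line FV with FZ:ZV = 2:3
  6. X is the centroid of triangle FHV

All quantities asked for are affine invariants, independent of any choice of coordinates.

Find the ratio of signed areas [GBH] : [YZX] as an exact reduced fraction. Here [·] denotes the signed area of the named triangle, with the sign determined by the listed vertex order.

Choose coordinates B = (0, 0), G = (1, 0), V = (0, 1).
1. W lies on line GV with GW:WV = 2:5 ⇒ W = (5/7, 2/7)
2. Y lies on line BW with BY:YW = 2:3 ⇒ Y = (2/7, 4/35)
3. F lies on line WB with WF:FB = 4:3 ⇒ F = (15/49, 6/49)
4. H lies on line WG with WH:HG = 3:1 ⇒ H = (13/14, 1/14)
5. Z lies on line FV with FZ:ZV = 2:3 ⇒ Z = (9/49, 116/245)
6. X is the centroid of triangle FHV ⇒ X = (121/294, 39/98)
2·[GBH] = -1/14, 2·[YZX] = -109/1470
[GBH]:[YZX] = -1/14:-109/1470 = 105/109

[GBH]:[YZX] = 105/109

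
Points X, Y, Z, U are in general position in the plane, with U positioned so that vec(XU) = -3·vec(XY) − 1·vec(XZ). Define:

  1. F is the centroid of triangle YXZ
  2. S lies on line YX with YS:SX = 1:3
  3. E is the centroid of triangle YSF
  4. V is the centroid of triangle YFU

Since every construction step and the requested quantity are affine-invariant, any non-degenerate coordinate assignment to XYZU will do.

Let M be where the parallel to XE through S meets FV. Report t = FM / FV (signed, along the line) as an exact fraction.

t = 30/31

Set X = (0, 0), Y = (1, 0), Z = (0, 1), U = (-3, -1); any affine frame gives the same invariant.
1. F is the centroid of triangle YXZ ⇒ F = (1/3, 1/3)
2. S lies on line YX with YS:SX = 1:3 ⇒ S = (3/4, 0)
3. E is the centroid of triangle YSF ⇒ E = (25/36, 1/9)
4. V is the centroid of triangle YFU ⇒ V = (-5/9, -2/9)
through S parallel to XE: direction (25/36, 1/9); meets FV at M = (-49/93, -19/93)
M = F + t·(V−F) with t = 30/31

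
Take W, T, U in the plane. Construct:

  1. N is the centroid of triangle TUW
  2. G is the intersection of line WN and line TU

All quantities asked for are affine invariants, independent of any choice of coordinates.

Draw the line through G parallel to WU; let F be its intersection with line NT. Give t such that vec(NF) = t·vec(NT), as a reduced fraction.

Choose coordinates W = (0, 0), T = (1, 0), U = (0, 1).
1. N is the centroid of triangle TUW ⇒ N = (1/3, 1/3)
2. G is the intersection of line WN and line TU ⇒ G = (1/2, 1/2)
through G parallel to WU: direction (0, 1); meets NT at F = (1/2, 1/4)
F = N + t·(T−N) with t = 1/4

t = 1/4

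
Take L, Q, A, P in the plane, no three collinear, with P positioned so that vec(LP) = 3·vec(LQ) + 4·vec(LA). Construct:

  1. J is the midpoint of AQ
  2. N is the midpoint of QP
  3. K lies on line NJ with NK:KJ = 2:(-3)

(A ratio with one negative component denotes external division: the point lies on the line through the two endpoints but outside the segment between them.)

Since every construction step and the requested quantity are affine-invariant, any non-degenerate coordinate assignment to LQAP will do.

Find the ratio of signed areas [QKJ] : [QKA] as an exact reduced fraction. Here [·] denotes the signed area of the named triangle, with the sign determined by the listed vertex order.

Choose coordinates L = (0, 0), Q = (1, 0), A = (0, 1), P = (3, 4).
1. J is the midpoint of AQ ⇒ J = (1/2, 1/2)
2. N is the midpoint of QP ⇒ N = (2, 2)
3. K lies on line NJ with NK:KJ = 2:(-3) ⇒ K = (5, 5)
2·[QKJ] = 9/2, 2·[QKA] = 9
[QKJ]:[QKA] = 9/2:9 = 1/2

[QKJ]:[QKA] = 1/2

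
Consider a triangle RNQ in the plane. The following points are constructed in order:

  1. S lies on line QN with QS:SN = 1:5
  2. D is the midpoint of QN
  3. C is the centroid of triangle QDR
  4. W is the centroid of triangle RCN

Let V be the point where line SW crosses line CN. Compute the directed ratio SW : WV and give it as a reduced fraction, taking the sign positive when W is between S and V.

Choose coordinates R = (0, 0), N = (1, 0), Q = (0, 1).
1. S lies on line QN with QS:SN = 1:5 ⇒ S = (1/6, 5/6)
2. D is the midpoint of QN ⇒ D = (1/2, 1/2)
3. C is the centroid of triangle QDR ⇒ C = (1/6, 1/2)
4. W is the centroid of triangle RCN ⇒ W = (7/18, 1/6)
line SW meets CN at V = (11/36, 5/12)
W = S + t·(V−S) with t = 8/5, so SW:WV = 8/5:-3/5

SW:WV = -8/3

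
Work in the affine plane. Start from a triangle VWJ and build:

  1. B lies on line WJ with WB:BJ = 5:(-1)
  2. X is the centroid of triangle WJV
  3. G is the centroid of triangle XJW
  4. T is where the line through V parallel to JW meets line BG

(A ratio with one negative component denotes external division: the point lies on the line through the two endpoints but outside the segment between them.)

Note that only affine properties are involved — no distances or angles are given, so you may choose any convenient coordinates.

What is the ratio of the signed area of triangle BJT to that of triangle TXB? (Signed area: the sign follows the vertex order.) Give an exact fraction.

Assign V = (0, 0), W = (1, 0), J = (0, 1) — the answer is frame-independent, so this choice is without loss of generality.
1. B lies on line WJ with WB:BJ = 5:(-1) ⇒ B = (-1/4, 5/4)
2. X is the centroid of triangle WJV ⇒ X = (1/3, 1/3)
3. G is the centroid of triangle XJW ⇒ G = (4/9, 4/9)
4. T is where the line through V parallel to JW meets line BG ⇒ T = (6, -6)
2·[BJT] = -1/4, 2·[TXB] = -3/2
[BJT]:[TXB] = -1/4:-3/2 = 1/6

[BJT]:[TXB] = 1/6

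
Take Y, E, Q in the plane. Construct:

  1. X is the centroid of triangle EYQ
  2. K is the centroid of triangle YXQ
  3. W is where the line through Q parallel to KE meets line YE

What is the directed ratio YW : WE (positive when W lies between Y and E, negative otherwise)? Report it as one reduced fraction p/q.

YW:WE = -2

Choose coordinates Y = (0, 0), E = (1, 0), Q = (0, 1).
1. X is the centroid of triangle EYQ ⇒ X = (1/3, 1/3)
2. K is the centroid of triangle YXQ ⇒ K = (1/9, 4/9)
3. W is where the line through Q parallel to KE meets line YE ⇒ W = (2, 0)
W = Y + t·(E−Y) with t = 2, so YW:WE = t:(1−t) = 2:-1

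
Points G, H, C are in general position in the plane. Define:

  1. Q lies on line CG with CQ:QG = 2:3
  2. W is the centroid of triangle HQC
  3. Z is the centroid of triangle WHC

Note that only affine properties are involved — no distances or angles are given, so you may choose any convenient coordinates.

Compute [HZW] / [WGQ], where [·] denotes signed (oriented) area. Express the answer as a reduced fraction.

[HZW]:[WGQ] = -2/9

Assign G = (0, 0), H = (1, 0), C = (0, 1) — the answer is frame-independent, so this choice is without loss of generality.
1. Q lies on line CG with CQ:QG = 2:3 ⇒ Q = (0, 3/5)
2. W is the centroid of triangle HQC ⇒ W = (1/3, 8/15)
3. Z is the centroid of triangle WHC ⇒ Z = (4/9, 23/45)
2·[HZW] = 2/45, 2·[WGQ] = -1/5
[HZW]:[WGQ] = 2/45:-1/5 = -2/9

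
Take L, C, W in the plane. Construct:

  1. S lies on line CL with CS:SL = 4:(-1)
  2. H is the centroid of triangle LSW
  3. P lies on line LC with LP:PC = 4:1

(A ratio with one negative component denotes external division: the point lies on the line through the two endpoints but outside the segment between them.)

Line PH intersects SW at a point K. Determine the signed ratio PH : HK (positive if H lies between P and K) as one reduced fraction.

Set L = (0, 0), C = (1, 0), W = (0, 1); any affine frame gives the same invariant.
1. S lies on line CL with CS:SL = 4:(-1) ⇒ S = (-1/3, 0)
2. H is the centroid of triangle LSW ⇒ H = (-1/9, 1/3)
3. P lies on line LC with LP:PC = 4:1 ⇒ P = (4/5, 0)
line PH meets SW at K = (-29/138, 17/46)
H = P + t·(K−P) with t = 46/51, so PH:HK = 46/51:5/51

PH:HK = 46/5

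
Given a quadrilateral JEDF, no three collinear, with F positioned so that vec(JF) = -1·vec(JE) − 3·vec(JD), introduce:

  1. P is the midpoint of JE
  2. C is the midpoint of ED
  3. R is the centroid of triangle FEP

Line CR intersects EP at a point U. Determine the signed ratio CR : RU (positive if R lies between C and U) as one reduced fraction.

CR:RU = -3/2

Set J = (0, 0), E = (1, 0), D = (0, 1), F = (-1, -3); any affine frame gives the same invariant.
1. P is the midpoint of JE ⇒ P = (1/2, 0)
2. C is the midpoint of ED ⇒ C = (1/2, 1/2)
3. R is the centroid of triangle FEP ⇒ R = (1/6, -1)
line CR meets EP at U = (7/18, 0)
R = C + t·(U−C) with t = 3, so CR:RU = 3:-2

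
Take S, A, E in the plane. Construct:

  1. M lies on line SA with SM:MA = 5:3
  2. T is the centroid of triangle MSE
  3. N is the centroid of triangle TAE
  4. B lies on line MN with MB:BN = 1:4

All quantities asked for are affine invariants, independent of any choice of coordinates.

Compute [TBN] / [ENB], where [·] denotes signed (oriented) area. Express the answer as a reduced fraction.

[TBN]:[ENB] = -2

Set S = (0, 0), A = (1, 0), E = (0, 1); any affine frame gives the same invariant.
1. M lies on line SA with SM:MA = 5:3 ⇒ M = (5/8, 0)
2. T is the centroid of triangle MSE ⇒ T = (5/24, 1/3)
3. N is the centroid of triangle TAE ⇒ N = (29/72, 4/9)
4. B lies on line MN with MB:BN = 1:4 ⇒ B = (209/360, 4/45)
2·[TBN] = 4/45, 2·[ENB] = -2/45
[TBN]:[ENB] = 4/45:-2/45 = -2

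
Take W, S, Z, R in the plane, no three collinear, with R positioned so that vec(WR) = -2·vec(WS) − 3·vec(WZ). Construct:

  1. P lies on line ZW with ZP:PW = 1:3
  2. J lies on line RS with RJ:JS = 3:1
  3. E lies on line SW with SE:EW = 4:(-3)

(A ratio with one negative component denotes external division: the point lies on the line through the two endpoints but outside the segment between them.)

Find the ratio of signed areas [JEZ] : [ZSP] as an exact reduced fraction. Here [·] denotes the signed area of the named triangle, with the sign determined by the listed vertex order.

Set W = (0, 0), S = (1, 0), Z = (0, 1), R = (-2, -3); any affine frame gives the same invariant.
1. P lies on line ZW with ZP:PW = 1:3 ⇒ P = (0, 3/4)
2. J lies on line RS with RJ:JS = 3:1 ⇒ J = (1/4, -3/4)
3. E lies on line SW with SE:EW = 4:(-3) ⇒ E = (-3, 0)
2·[JEZ] = -11/2, 2·[ZSP] = -1/4
[JEZ]:[ZSP] = -11/2:-1/4 = 22

[JEZ]:[ZSP] = 22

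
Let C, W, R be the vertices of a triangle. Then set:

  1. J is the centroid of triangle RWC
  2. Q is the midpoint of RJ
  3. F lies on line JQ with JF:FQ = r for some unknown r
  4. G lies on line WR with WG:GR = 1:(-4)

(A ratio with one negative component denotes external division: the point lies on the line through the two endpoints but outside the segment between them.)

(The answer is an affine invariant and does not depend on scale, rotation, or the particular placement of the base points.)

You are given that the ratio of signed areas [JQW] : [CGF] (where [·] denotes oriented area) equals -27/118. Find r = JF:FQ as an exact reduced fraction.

Assign C = (0, 0), W = (1, 0), R = (0, 1) — the answer is frame-independent, so this choice is without loss of generality.
1. J is the centroid of triangle RWC ⇒ J = (1/3, 1/3)
2. Q is the midpoint of RJ ⇒ Q = (1/6, 2/3)
3. With JF:FQ = r, write λ = r/(r+1) so F = J + λ·(Q−J); F is affine-linear in λ
4. G lies on line WR with WG:GR = 1:(-4) ⇒ G = (4/3, -1/3)
Every point depending on F is an affine combination of F and λ-independent points, so each such coordinate is linear in λ; the λ² term in each signed area is a multiple of (Q−J)×(Q−J) = 0, so 2·[JQW] and 2·[CGF] are each linear in λ. Evaluating at λ=0 and λ=1:
  2·[JQW] = -1/6,   2·[CGF] = 7/18·λ + 5/9
So [JQW]:[CGF] = (-1/6) / (7/18·λ + 5/9). Setting this equal to -27/118:
  -1/6 = -27/118·(7/18·λ + 5/9)  ⇒  λ = 4/9
Then r = λ/(1−λ) = (4/9)/(5/9) = 4/5. Check: with r = 4/5, F = (7/27, 13/27) and [JQW]:[CGF] = -27/118 as required.

r = 4/5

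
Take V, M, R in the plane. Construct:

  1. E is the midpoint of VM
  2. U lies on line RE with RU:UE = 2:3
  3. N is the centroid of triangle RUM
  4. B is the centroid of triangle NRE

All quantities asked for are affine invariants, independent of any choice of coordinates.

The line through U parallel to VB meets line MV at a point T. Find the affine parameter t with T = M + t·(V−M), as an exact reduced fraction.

t = 53/46

Assign V = (0, 0), M = (1, 0), R = (0, 1) — the answer is frame-independent, so this choice is without loss of generality.
1. E is the midpoint of VM ⇒ E = (1/2, 0)
2. U lies on line RE with RU:UE = 2:3 ⇒ U = (1/5, 3/5)
3. N is the centroid of triangle RUM ⇒ N = (2/5, 8/15)
4. B is the centroid of triangle NRE ⇒ B = (3/10, 23/45)
through U parallel to VB: direction (3/10, 23/45); meets MV at T = (-7/46, 0)
T = M + t·(V−M) with t = 53/46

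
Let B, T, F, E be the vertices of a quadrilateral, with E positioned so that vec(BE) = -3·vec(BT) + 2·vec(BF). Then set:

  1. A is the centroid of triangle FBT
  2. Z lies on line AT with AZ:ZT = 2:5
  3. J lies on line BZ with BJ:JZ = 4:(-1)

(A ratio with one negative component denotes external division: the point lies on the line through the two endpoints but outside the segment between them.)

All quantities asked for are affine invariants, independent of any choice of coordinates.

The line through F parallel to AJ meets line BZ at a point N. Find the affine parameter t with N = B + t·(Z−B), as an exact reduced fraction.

Work in coordinates with B = (0, 0), T = (1, 0), F = (0, 1), E = (-3, 2).
1. A is the centroid of triangle FBT ⇒ A = (1/3, 1/3)
2. Z lies on line AT with AZ:ZT = 2:5 ⇒ Z = (11/21, 5/21)
3. J lies on line BZ with BJ:JZ = 4:(-1) ⇒ J = (44/63, 20/63)
through F parallel to AJ: direction (23/63, -1/63); meets BZ at N = (253/126, 115/126)
N = B + t·(Z−B) with t = 23/6

t = 23/6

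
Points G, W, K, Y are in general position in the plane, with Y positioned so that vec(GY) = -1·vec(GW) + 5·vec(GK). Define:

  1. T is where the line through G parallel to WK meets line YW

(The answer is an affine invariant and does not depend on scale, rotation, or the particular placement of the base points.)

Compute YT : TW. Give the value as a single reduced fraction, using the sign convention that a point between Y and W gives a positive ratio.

YT:TW = -4

Set G = (0, 0), W = (1, 0), K = (0, 1), Y = (-1, 5); any affine frame gives the same invariant.
1. T is where the line through G parallel to WK meets line YW ⇒ T = (5/3, -5/3)
T = Y + t·(W−Y) with t = 4/3, so YT:TW = t:(1−t) = 4/3:-1/3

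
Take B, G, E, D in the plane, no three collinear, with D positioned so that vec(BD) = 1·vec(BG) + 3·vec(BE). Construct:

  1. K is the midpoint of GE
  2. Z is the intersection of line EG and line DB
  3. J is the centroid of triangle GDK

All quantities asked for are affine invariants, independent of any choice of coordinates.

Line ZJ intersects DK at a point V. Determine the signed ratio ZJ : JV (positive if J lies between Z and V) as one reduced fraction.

Work in coordinates with B = (0, 0), G = (1, 0), E = (0, 1), D = (1, 3).
1. K is the midpoint of GE ⇒ K = (1/2, 1/2)
2. Z is the intersection of line EG and line DB ⇒ Z = (1/4, 3/4)
3. J is the centroid of triangle GDK ⇒ J = (5/6, 7/6)
line ZJ meets DK at V = (3/5, 1)
J = Z + t·(V−Z) with t = 5/3, so ZJ:JV = 5/3:-2/3

ZJ:JV = -5/2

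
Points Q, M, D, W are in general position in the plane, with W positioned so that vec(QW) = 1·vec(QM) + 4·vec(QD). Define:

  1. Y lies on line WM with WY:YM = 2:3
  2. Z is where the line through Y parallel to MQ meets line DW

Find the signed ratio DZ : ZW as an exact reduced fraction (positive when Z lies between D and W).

Set Q = (0, 0), M = (1, 0), D = (0, 1), W = (1, 4); any affine frame gives the same invariant.
1. Y lies on line WM with WY:YM = 2:3 ⇒ Y = (1, 12/5)
2. Z is where the line through Y parallel to MQ meets line DW ⇒ Z = (7/15, 12/5)
Z = D + t·(W−D) with t = 7/15, so DZ:ZW = t:(1−t) = 7/15:8/15

DZ:ZW = 7/8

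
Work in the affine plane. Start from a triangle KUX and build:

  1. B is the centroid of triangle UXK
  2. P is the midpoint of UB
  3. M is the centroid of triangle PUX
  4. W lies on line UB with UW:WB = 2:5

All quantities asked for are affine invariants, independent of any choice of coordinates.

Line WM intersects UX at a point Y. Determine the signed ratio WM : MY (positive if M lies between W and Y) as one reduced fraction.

Assign K = (0, 0), U = (1, 0), X = (0, 1) — the answer is frame-independent, so this choice is without loss of generality.
1. B is the centroid of triangle UXK ⇒ B = (1/3, 1/3)
2. P is the midpoint of UB ⇒ P = (2/3, 1/6)
3. M is the centroid of triangle PUX ⇒ M = (5/9, 7/18)
4. W lies on line UB with UW:WB = 2:5 ⇒ W = (17/21, 2/21)
line WM meets UX at Y = (1/5, 4/5)
M = W + t·(Y−W) with t = 5/12, so WM:MY = 5/12:7/12

WM:MY = 5/7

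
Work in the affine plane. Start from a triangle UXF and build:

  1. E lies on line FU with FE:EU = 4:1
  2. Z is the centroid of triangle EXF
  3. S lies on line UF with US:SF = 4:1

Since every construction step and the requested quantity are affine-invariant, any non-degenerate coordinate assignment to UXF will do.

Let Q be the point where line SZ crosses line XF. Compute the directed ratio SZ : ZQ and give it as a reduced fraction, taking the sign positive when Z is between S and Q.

SZ:ZQ = -1/4

Choose coordinates U = (0, 0), X = (1, 0), F = (0, 1).
1. E lies on line FU with FE:EU = 4:1 ⇒ E = (0, 1/5)
2. Z is the centroid of triangle EXF ⇒ Z = (1/3, 2/5)
3. S lies on line UF with US:SF = 4:1 ⇒ S = (0, 4/5)
line SZ meets XF at Q = (-1, 2)
Z = S + t·(Q−S) with t = -1/3, so SZ:ZQ = -1/3:4/3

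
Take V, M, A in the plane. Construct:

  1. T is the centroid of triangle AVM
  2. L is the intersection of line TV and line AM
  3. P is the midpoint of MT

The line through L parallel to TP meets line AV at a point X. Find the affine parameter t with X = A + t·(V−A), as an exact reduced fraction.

t = 1/4

Assign V = (0, 0), M = (1, 0), A = (0, 1) — the answer is frame-independent, so this choice is without loss of generality.
1. T is the centroid of triangle AVM ⇒ T = (1/3, 1/3)
2. L is the intersection of line TV and line AM ⇒ L = (1/2, 1/2)
3. P is the midpoint of MT ⇒ P = (2/3, 1/6)
through L parallel to TP: direction (1/3, -1/6); meets AV at X = (0, 3/4)
X = A + t·(V−A) with t = 1/4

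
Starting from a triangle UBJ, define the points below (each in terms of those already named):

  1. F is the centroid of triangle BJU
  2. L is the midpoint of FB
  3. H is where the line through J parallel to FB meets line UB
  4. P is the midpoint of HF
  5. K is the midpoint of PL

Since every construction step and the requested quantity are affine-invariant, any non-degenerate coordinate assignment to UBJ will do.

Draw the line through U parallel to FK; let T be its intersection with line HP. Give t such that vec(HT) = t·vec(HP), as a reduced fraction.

t = 8

Set U = (0, 0), B = (1, 0), J = (0, 1); any affine frame gives the same invariant.
1. F is the centroid of triangle BJU ⇒ F = (1/3, 1/3)
2. L is the midpoint of FB ⇒ L = (2/3, 1/6)
3. H is where the line through J parallel to FB meets line UB ⇒ H = (2, 0)
4. P is the midpoint of HF ⇒ P = (7/6, 1/6)
5. K is the midpoint of PL ⇒ K = (11/12, 1/6)
through U parallel to FK: direction (7/12, -1/6); meets HP at T = (-14/3, 4/3)
T = H + t·(P−H) with t = 8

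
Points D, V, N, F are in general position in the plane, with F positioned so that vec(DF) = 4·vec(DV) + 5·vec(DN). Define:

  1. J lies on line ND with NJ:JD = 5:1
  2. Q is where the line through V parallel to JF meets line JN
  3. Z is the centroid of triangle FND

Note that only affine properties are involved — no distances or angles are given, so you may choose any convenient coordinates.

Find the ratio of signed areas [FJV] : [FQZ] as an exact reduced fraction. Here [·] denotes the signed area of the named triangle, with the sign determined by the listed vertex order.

[FJV]:[FQZ] = -99/82

Set D = (0, 0), V = (1, 0), N = (0, 1), F = (4, 5); any affine frame gives the same invariant.
1. J lies on line ND with NJ:JD = 5:1 ⇒ J = (0, 1/6)
2. Q is where the line through V parallel to JF meets line JN ⇒ Q = (0, -29/24)
3. Z is the centroid of triangle FND ⇒ Z = (4/3, 2)
2·[FJV] = 11/2, 2·[FQZ] = -41/9
[FJV]:[FQZ] = 11/2:-41/9 = -99/82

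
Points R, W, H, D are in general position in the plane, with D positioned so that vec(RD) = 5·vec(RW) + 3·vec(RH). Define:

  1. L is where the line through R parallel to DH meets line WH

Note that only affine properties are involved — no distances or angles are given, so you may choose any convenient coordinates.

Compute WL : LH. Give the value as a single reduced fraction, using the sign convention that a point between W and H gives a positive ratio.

Set R = (0, 0), W = (1, 0), H = (0, 1), D = (5, 3); any affine frame gives the same invariant.
1. L is where the line through R parallel to DH meets line WH ⇒ L = (5/7, 2/7)
L = W + t·(H−W) with t = 2/7, so WL:LH = t:(1−t) = 2/7:5/7

WL:LH = 2/5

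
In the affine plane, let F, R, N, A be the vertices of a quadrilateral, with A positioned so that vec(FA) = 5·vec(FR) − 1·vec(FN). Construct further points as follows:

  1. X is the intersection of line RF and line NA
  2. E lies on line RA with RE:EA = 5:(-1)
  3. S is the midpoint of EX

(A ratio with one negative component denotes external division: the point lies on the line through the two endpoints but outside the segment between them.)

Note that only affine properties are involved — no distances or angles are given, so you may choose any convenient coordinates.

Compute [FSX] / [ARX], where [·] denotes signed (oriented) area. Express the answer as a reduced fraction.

[FSX]:[ARX] = -25/24

Choose coordinates F = (0, 0), R = (1, 0), N = (0, 1), A = (5, -1).
1. X is the intersection of line RF and line NA ⇒ X = (5/2, 0)
2. E lies on line RA with RE:EA = 5:(-1) ⇒ E = (6, -5/4)
3. S is the midpoint of EX ⇒ S = (17/4, -5/8)
2·[FSX] = 25/16, 2·[ARX] = -3/2
[FSX]:[ARX] = 25/16:-3/2 = -25/24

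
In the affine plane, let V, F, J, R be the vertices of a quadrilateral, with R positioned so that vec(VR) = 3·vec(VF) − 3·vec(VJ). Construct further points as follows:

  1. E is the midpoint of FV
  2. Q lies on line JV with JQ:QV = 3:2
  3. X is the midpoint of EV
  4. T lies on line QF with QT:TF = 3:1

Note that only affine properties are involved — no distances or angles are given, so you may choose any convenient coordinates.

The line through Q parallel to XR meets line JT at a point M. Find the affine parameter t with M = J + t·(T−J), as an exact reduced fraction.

t = 22/3

Assign V = (0, 0), F = (1, 0), J = (0, 1), R = (3, -3) — the answer is frame-independent, so this choice is without loss of generality.
1. E is the midpoint of FV ⇒ E = (1/2, 0)
2. Q lies on line JV with JQ:QV = 3:2 ⇒ Q = (0, 2/5)
3. X is the midpoint of EV ⇒ X = (1/4, 0)
4. T lies on line QF with QT:TF = 3:1 ⇒ T = (3/4, 1/10)
through Q parallel to XR: direction (11/4, -3); meets JT at M = (11/2, -28/5)
M = J + t·(T−J) with t = 22/3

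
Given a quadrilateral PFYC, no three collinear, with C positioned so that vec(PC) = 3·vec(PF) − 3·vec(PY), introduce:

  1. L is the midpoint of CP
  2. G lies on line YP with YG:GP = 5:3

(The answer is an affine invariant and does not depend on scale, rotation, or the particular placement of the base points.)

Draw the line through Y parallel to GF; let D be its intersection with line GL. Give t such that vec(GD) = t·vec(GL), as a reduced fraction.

Work in coordinates with P = (0, 0), F = (1, 0), Y = (0, 1), C = (3, -3).
1. L is the midpoint of CP ⇒ L = (3/2, -3/2)
2. G lies on line YP with YG:GP = 5:3 ⇒ G = (0, 3/8)
through Y parallel to GF: direction (1, -3/8); meets GL at D = (-5/7, 71/56)
D = G + t·(L−G) with t = -10/21

t = -10/21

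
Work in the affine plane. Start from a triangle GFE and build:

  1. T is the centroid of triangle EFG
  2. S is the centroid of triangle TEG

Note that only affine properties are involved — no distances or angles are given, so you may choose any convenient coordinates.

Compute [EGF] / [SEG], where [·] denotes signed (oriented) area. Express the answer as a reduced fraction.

[EGF]:[SEG] = 9

Assign G = (0, 0), F = (1, 0), E = (0, 1) — the answer is frame-independent, so this choice is without loss of generality.
1. T is the centroid of triangle EFG ⇒ T = (1/3, 1/3)
2. S is the centroid of triangle TEG ⇒ S = (1/9, 4/9)
2·[EGF] = 1, 2·[SEG] = 1/9
[EGF]:[SEG] = 1:1/9 = 9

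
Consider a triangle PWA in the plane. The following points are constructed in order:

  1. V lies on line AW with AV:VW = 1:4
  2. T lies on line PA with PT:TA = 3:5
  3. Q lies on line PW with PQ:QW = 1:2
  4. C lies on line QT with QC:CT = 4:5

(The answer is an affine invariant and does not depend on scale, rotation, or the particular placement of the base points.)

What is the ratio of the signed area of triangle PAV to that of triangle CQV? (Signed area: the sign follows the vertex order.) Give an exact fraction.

Work in coordinates with P = (0, 0), W = (1, 0), A = (0, 1).
1. V lies on line AW with AV:VW = 1:4 ⇒ V = (1/5, 4/5)
2. T lies on line PA with PT:TA = 3:5 ⇒ T = (0, 3/8)
3. Q lies on line PW with PQ:QW = 1:2 ⇒ Q = (1/3, 0)
4. C lies on line QT with QC:CT = 4:5 ⇒ C = (5/27, 1/6)
2·[PAV] = -1/5, 2·[CQV] = 13/135
[PAV]:[CQV] = -1/5:13/135 = -27/13

[PAV]:[CQV] = -27/13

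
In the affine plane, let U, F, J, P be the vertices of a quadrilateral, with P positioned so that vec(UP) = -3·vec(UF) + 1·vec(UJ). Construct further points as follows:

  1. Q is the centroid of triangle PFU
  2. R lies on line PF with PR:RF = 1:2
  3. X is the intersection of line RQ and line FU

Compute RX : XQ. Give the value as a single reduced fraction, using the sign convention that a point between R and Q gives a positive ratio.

RX:XQ = -2

Choose coordinates U = (0, 0), F = (1, 0), J = (0, 1), P = (-3, 1).
1. Q is the centroid of triangle PFU ⇒ Q = (-2/3, 1/3)
2. R lies on line PF with PR:RF = 1:2 ⇒ R = (-5/3, 2/3)
3. X is the intersection of line RQ and line FU ⇒ X = (1/3, 0)
X = R + t·(Q−R) with t = 2, so RX:XQ = t:(1−t) = 2:-1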